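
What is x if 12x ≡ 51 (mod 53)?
x ≡ 44 (mod 53)

gcd(12, 53) = 1, which divides 51, so solutions exist.
Find 12^(-1) mod 53 by the extended Euclidean algorithm:
53 = 4 × 12 + 5  ⟹  5 = (1)·53 + (-4)·12
12 = 2 × 5 + 2  ⟹  2 = (-2)·53 + (9)·12
5 = 2 × 2 + 1  ⟹  1 = (5)·53 + (-22)·12
So (-22)·12 ≡ 1 (mod 53), i.e. 12^(-1) ≡ -22 ≡ 31 (mod 53).
x ≡ 31 × 51 = 1581 ≡ 44 (mod 53).
Check: 12 × 44 = 528 ≡ 51 (mod 53).
Unique solution: x ≡ 44 (mod 53)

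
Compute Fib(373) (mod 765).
233

Matrix identity: Q^n = [[F_(n+1), F_n], [F_n, F_(n-1)]] with Q = [[1,1],[1,0]].
n = 373 = 101110101₂. Square-and-multiply, entries mod 765:
Q^1 = [[1,1],[1,0]]
Q^2 = (Q^1)² = [[2,1],[1,1]]
Q^5 = (Q^2)²·Q = [[8,5],[5,3]]
Q^11 = (Q^5)²·Q = [[144,89],[89,55]]
Q^23 = (Q^11)²·Q = [[468,352],[352,116]]
Q^46 = (Q^23)² = [[208,548],[548,425]]
Q^93 = (Q^46)²·Q = [[422,83],[83,339]]
Q^186 = (Q^93)² = [[608,433],[433,175]]
Q^373 = (Q^186)²·Q = [[377,233],[233,144]]
F_373 mod 765 = Q^373[0][1] = 233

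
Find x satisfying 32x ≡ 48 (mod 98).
x ≡ 26 (mod 49)

gcd(32, 98) = 2, which divides 48, so solutions exist.
Divide through by 2: 16x ≡ 24 (mod 49).
Find 16^(-1) mod 49 by the extended Euclidean algorithm:
49 = 3 × 16 + 1  ⟹  1 = (1)·49 + (-3)·16
So (-3)·16 ≡ 1 (mod 49), i.e. 16^(-1) ≡ -3 ≡ 46 (mod 49).
x ≡ 46 × 24 = 1104 ≡ 26 (mod 49).
Check: 32 × 26 = 832 ≡ 48 (mod 98).
x ≡ 26 (mod 49), giving 2 solutions mod 98.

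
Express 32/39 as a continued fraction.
[0; 1, 4, 1, 1, 3]

Euclidean algorithm steps:
32 = 0 × 39 + 32
39 = 1 × 32 + 7
32 = 4 × 7 + 4
7 = 1 × 4 + 3
4 = 1 × 3 + 1
3 = 3 × 1 + 0
Continued fraction: [0; 1, 4, 1, 1, 3]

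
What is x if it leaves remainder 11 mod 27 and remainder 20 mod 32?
308

Using Chinese Remainder Theorem:
M = 27 × 32 = 864
M1 = 32, M2 = 27
y1 = 32^(-1) mod 27 = 11
y2 = 27^(-1) mod 32 = 19
x = (11×32×11 + 20×27×19) mod 864 = 308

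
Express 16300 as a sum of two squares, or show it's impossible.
Not possible

Factorization: 16300 = 2^2 × 5^2 × 163
By Fermat: n is sum of two squares iff every prime p ≡ 3 (mod 4) appears to even power.
Prime(s) ≡ 3 (mod 4) with odd exponent: [(163, 1)]
Therefore 16300 cannot be expressed as a² + b².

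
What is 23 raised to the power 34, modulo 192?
145

Repeated squaring. Binary of 34 = 100010.
23^1 ≡ 23 (mod 192); 23^2 ≡ 145 (mod 192); 23^4 ≡ 97 (mod 192); 23^8 ≡ 1 (mod 192); 23^16 ≡ 1 (mod 192); 23^32 ≡ 1 (mod 192)
23^34 = 23^2 × 23^32 ≡ 145 (mod 192)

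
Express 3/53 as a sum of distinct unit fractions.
1/18 + 1/954

Greedy algorithm:
3/53: ceiling(53/3) = 18, use 1/18
1/954: ceiling(954/1) = 954, use 1/954
Result: 3/53 = 1/18 + 1/954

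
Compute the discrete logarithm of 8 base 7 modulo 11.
9

Baby-step giant-step with step n = ⌈√11⌉ = 4.
Baby steps 7^j mod 11 (j:value) for j=0..3: 0:1, 1:7, 2:5, 3:2.
Giant-step multiplier: 7^(-4) ≡ 7^(10-4) = 7^6 ≡ 4 (mod 11).
Giant steps γ_i = 8·4^i mod 11: γ_0=8, γ_1=10, γ_2=7 (in table at j=1).
x = i·n + j = 2·4 + 1 = 9.
Check: 7^9 ≡ 8 (mod 11).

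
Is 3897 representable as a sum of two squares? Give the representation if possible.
36² + 51² (a=36, b=51)

Factorization: 3897 = 3^2 × 433
By Fermat: n is sum of two squares iff every prime p ≡ 3 (mod 4) appears to even power.
All primes ≡ 3 (mod 4) appear to even power.
Search a = 0, 1, 2, … for 3897 - a² a perfect square: first hit at a = 36: 3897 - 1296 = 2601 = 51².
3897 = 36² + 51² = 1296 + 2601 ✓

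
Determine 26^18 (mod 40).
16

Repeated squaring. Binary of 18 = 10010.
26^1 ≡ 26 (mod 40); 26^2 ≡ 36 (mod 40); 26^4 ≡ 16 (mod 40); 26^8 ≡ 16 (mod 40); 26^16 ≡ 16 (mod 40)
26^18 = 26^2 × 26^16 ≡ 16 (mod 40)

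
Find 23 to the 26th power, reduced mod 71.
20

Repeated squaring. Binary of 26 = 11010.
23^1 ≡ 23 (mod 71); 23^2 ≡ 32 (mod 71); 23^4 ≡ 30 (mod 71); 23^8 ≡ 48 (mod 71); 23^16 ≡ 32 (mod 71)
23^26 = 23^2 × 23^8 × 23^16 ≡ 20 (mod 71)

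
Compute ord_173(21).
86

173 is prime, so ord(21) divides φ(173) = 172.
Divisors of 172: 1, 2, 4, 43, 86, 172.
Repeated squaring: 21^1 ≡ 21, 21^2 ≡ 95, 21^4 ≡ 29, 21^8 ≡ 149, 21^16 ≡ 57, 21^32 ≡ 135, 21^64 ≡ 60, 21^128 ≡ 140 (mod 173).
Test 21^d mod 173 for each divisor d in increasing order:
21^1 ≡ 21
21^2 ≡ 95
21^4 ≡ 29
21^43 = 21^32·21^8·21^2·21^1 ≡ 172
21^86 = 21^64·21^16·21^4·21^2 ≡ 1  ← first divisor giving 1
The order is 86.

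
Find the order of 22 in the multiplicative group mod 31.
30

31 is prime, so ord(22) divides φ(31) = 30.
Divisors of 30: 1, 2, 3, 5, 6, 10, 15, 30.
Repeated squaring: 22^1 ≡ 22, 22^2 ≡ 19, 22^4 ≡ 20, 22^8 ≡ 28, 22^16 ≡ 9 (mod 31).
Test 22^d mod 31 for each divisor d in increasing order:
22^1 ≡ 22
22^2 ≡ 19
22^3 = 22^2·22^1 ≡ 15
22^5 = 22^4·22^1 ≡ 6
22^6 = 22^4·22^2 ≡ 8
22^10 = 22^8·22^2 ≡ 5
22^15 = 22^8·22^4·22^2·22^1 ≡ 30
22^30 = 22^16·22^8·22^4·22^2 ≡ 1  ← first divisor giving 1
The order is 30.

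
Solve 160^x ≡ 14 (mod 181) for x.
56

Baby-step giant-step with step n = ⌈√181⌉ = 14.
Baby steps 160^j mod 181 (j:value) for j=0..13: 0:1, 1:160, 2:79, 3:151, 4:87, 5:164, 6:176, 7:105, 8:148, 9:150, 10:108, 11:85, 12:25, 13:18.
Giant-step multiplier: 160^(-14) ≡ 160^(180-14) = 160^166 ≡ 147 (mod 181).
Giant steps γ_i = 14·147^i mod 181: γ_0=14, γ_1=67, γ_2=75, γ_3=165, γ_4=1 (in table at j=0).
x = i·n + j = 4·14 + 0 = 56.
Check: 160^56 ≡ 14 (mod 181).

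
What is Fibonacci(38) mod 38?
1

Matrix identity: Q^n = [[F_(n+1), F_n], [F_n, F_(n-1)]] with Q = [[1,1],[1,0]].
n = 38 = 100110₂. Square-and-multiply, entries mod 38:
Q^1 = [[1,1],[1,0]]
Q^2 = (Q^1)² = [[2,1],[1,1]]
Q^4 = (Q^2)² = [[5,3],[3,2]]
Q^9 = (Q^4)²·Q = [[17,34],[34,21]]
Q^19 = (Q^9)²·Q = [[1,1],[1,0]]
Q^38 = (Q^19)² = [[2,1],[1,1]]
F_38 mod 38 = Q^38[0][1] = 1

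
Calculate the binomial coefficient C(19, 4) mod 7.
5

Using Lucas' theorem:
Write n=19 and k=4 in base 7:
n in base 7: [2, 5]
k in base 7: [0, 4]
C(19,4) mod 7 = ∏ C(n_i, k_i) mod 7
Digit binomials (mod 7): C(2,0) = 1; C(5,4) = 5
Product: 1 × 5 = 5 ≡ 5 (mod 7)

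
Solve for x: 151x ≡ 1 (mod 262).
59

gcd(151, 262) = 1, so the inverse exists.
Extended Euclidean algorithm on (262, 151):
262 = 1 × 151 + 111  ⟹  111 = (1)·262 + (-1)·151
151 = 1 × 111 + 40  ⟹  40 = (-1)·262 + (2)·151
111 = 2 × 40 + 31  ⟹  31 = (3)·262 + (-5)·151
40 = 1 × 31 + 9  ⟹  9 = (-4)·262 + (7)·151
31 = 3 × 9 + 4  ⟹  4 = (15)·262 + (-26)·151
9 = 2 × 4 + 1  ⟹  1 = (-34)·262 + (59)·151
So (59)·151 ≡ 1 (mod 262), i.e. 151^(-1) ≡ 59 (mod 262).
Check: 151 × 59 = 8909 ≡ 1 (mod 262)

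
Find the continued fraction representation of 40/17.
[2; 2, 1, 5]

Euclidean algorithm steps:
40 = 2 × 17 + 6
17 = 2 × 6 + 5
6 = 1 × 5 + 1
5 = 5 × 1 + 0
Continued fraction: [2; 2, 1, 5]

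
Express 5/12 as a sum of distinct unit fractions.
1/3 + 1/12

Greedy algorithm:
5/12: ceiling(12/5) = 3, use 1/3
1/12: ceiling(12/1) = 12, use 1/12
Result: 5/12 = 1/3 + 1/12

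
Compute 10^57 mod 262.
122

Repeated squaring. Binary of 57 = 111001.
10^1 ≡ 10 (mod 262); 10^2 ≡ 100 (mod 262); 10^4 ≡ 44 (mod 262); 10^8 ≡ 102 (mod 262); 10^16 ≡ 186 (mod 262); 10^32 ≡ 12 (mod 262)
10^57 = 10^1 × 10^8 × 10^16 × 10^32 ≡ 122 (mod 262)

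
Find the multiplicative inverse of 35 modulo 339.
155

gcd(35, 339) = 1, so the inverse exists.
Extended Euclidean algorithm on (339, 35):
339 = 9 × 35 + 24  ⟹  24 = (1)·339 + (-9)·35
35 = 1 × 24 + 11  ⟹  11 = (-1)·339 + (10)·35
24 = 2 × 11 + 2  ⟹  2 = (3)·339 + (-29)·35
11 = 5 × 2 + 1  ⟹  1 = (-16)·339 + (155)·35
So (155)·35 ≡ 1 (mod 339), i.e. 35^(-1) ≡ 155 (mod 339).
Check: 35 × 155 = 5425 ≡ 1 (mod 339)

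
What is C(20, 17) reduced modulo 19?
0

Using Lucas' theorem:
Write n=20 and k=17 in base 19:
n in base 19: [1, 1]
k in base 19: [0, 17]
C(20,17) mod 19 = ∏ C(n_i, k_i) mod 19
Digit binomials (mod 19): C(1,0) = 1; C(1,17) = 0 (k_i > n_i)
Product: 1 × 0 = 0 ≡ 0 (mod 19)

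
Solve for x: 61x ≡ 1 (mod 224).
213

gcd(61, 224) = 1, so the inverse exists.
Extended Euclidean algorithm on (224, 61):
224 = 3 × 61 + 41  ⟹  41 = (1)·224 + (-3)·61
61 = 1 × 41 + 20  ⟹  20 = (-1)·224 + (4)·61
41 = 2 × 20 + 1  ⟹  1 = (3)·224 + (-11)·61
So (-11)·61 ≡ 1 (mod 224), i.e. 61^(-1) ≡ -11 ≡ 213 (mod 224).
Check: 61 × 213 = 12993 ≡ 1 (mod 224)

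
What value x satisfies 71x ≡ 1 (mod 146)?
109

gcd(71, 146) = 1, so the inverse exists.
Extended Euclidean algorithm on (146, 71):
146 = 2 × 71 + 4  ⟹  4 = (1)·146 + (-2)·71
71 = 17 × 4 + 3  ⟹  3 = (-17)·146 + (35)·71
4 = 1 × 3 + 1  ⟹  1 = (18)·146 + (-37)·71
So (-37)·71 ≡ 1 (mod 146), i.e. 71^(-1) ≡ -37 ≡ 109 (mod 146).
Check: 71 × 109 = 7739 ≡ 1 (mod 146)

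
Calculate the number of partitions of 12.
77

p(n) counts ways to write n as a sum of positive integers (order ignored).
Euler's pentagonal recurrence: p(k) = p(k-1) + p(k-2) - p(k-5) - p(k-7) + p(k-12) + p(k-15) - ... (offsets j(3j∓1)/2, signs ++--, p(0)=1, p(<0)=0).
DP table for k = 0..11: p(0)=1, p(1)=1, p(2)=2, p(3)=3, p(4)=5, p(5)=7, p(6)=11, p(7)=15, p(8)=22, p(9)=30, p(10)=42, p(11)=56.
Final step: p(12) = p(11) + p(10) - p(7) - p(5) + p(0)
= 56 + 42 - 15 - 7 + 1
= 77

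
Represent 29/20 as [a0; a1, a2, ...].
[1; 2, 4, 2]

Euclidean algorithm steps:
29 = 1 × 20 + 9
20 = 2 × 9 + 2
9 = 4 × 2 + 1
2 = 2 × 1 + 0
Continued fraction: [1; 2, 4, 2]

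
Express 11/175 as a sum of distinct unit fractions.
1/16 + 1/2800

Greedy algorithm:
11/175: ceiling(175/11) = 16, use 1/16
1/2800: ceiling(2800/1) = 2800, use 1/2800
Result: 11/175 = 1/16 + 1/2800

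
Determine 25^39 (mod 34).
15

Repeated squaring. Binary of 39 = 100111.
25^1 ≡ 25 (mod 34); 25^2 ≡ 13 (mod 34); 25^4 ≡ 33 (mod 34); 25^8 ≡ 1 (mod 34); 25^16 ≡ 1 (mod 34); 25^32 ≡ 1 (mod 34)
25^39 = 25^1 × 25^2 × 25^4 × 25^32 ≡ 15 (mod 34)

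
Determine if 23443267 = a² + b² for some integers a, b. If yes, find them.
Not possible

Factorization: 23443267 = 41 × 83^3
By Fermat: n is sum of two squares iff every prime p ≡ 3 (mod 4) appears to even power.
Prime(s) ≡ 3 (mod 4) with odd exponent: [(83, 3)]
Therefore 23443267 cannot be expressed as a² + b².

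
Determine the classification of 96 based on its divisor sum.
abundant

Proper divisors of 96: sum = 1 + 2 + 3 + 4 + 6 + 8 + 12 + 16 + 24 + 32 + 48 = 156
Since 156 > 96, 96 is abundant.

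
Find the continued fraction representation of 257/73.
[3; 1, 1, 11, 1, 2]

Euclidean algorithm steps:
257 = 3 × 73 + 38
73 = 1 × 38 + 35
38 = 1 × 35 + 3
35 = 11 × 3 + 2
3 = 1 × 2 + 1
2 = 2 × 1 + 0
Continued fraction: [3; 1, 1, 11, 1, 2]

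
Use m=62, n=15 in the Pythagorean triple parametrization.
(3619, 1860, 4069)

Euclid's formula: a = m² - n², b = 2mn, c = m² + n²
m = 62, n = 15
a = 62² - 15² = 3844 - 225 = 3619
b = 2 × 62 × 15 = 1860
c = 62² + 15² = 3844 + 225 = 4069
Verification: 3619² + 1860² = 13097161 + 3459600 = 16556761 = 4069² ✓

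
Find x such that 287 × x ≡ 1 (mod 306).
161

gcd(287, 306) = 1, so the inverse exists.
Extended Euclidean algorithm on (306, 287):
306 = 1 × 287 + 19  ⟹  19 = (1)·306 + (-1)·287
287 = 15 × 19 + 2  ⟹  2 = (-15)·306 + (16)·287
19 = 9 × 2 + 1  ⟹  1 = (136)·306 + (-145)·287
So (-145)·287 ≡ 1 (mod 306), i.e. 287^(-1) ≡ -145 ≡ 161 (mod 306).
Check: 287 × 161 = 46207 ≡ 1 (mod 306)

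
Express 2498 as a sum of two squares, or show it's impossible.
17² + 47² (a=17, b=47)

Factorization: 2498 = 2 × 1249
By Fermat: n is sum of two squares iff every prime p ≡ 3 (mod 4) appears to even power.
All primes ≡ 3 (mod 4) appear to even power.
Search a = 0, 1, 2, … for 2498 - a² a perfect square: first hit at a = 17: 2498 - 289 = 2209 = 47².
2498 = 17² + 47² = 289 + 2209 ✓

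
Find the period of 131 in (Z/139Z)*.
23

139 is prime, so ord(131) divides φ(139) = 138.
Divisors of 138: 1, 2, 3, 6, 23, 46, 69, 138.
Repeated squaring: 131^1 ≡ 131, 131^2 ≡ 64, 131^4 ≡ 65, 131^8 ≡ 55, 131^16 ≡ 106, 131^32 ≡ 116, 131^64 ≡ 112, 131^128 ≡ 34 (mod 139).
Test 131^d mod 139 for each divisor d in increasing order:
131^1 ≡ 131
131^2 ≡ 64
131^3 = 131^2·131^1 ≡ 44
131^6 = 131^4·131^2 ≡ 129
131^23 = 131^16·131^4·131^2·131^1 ≡ 1  ← first divisor giving 1
The order is 23.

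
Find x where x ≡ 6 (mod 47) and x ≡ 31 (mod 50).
1181

Using Chinese Remainder Theorem:
M = 47 × 50 = 2350
M1 = 50, M2 = 47
y1 = 50^(-1) mod 47 = 16
y2 = 47^(-1) mod 50 = 33
x = (6×50×16 + 31×47×33) mod 2350 = 1181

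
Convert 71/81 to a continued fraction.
[0; 1, 7, 10]

Euclidean algorithm steps:
71 = 0 × 81 + 71
81 = 1 × 71 + 10
71 = 7 × 10 + 1
10 = 10 × 1 + 0
Continued fraction: [0; 1, 7, 10]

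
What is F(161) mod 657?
598

Matrix identity: Q^n = [[F_(n+1), F_n], [F_n, F_(n-1)]] with Q = [[1,1],[1,0]].
n = 161 = 10100001₂. Square-and-multiply, entries mod 657:
Q^1 = [[1,1],[1,0]]
Q^2 = (Q^1)² = [[2,1],[1,1]]
Q^5 = (Q^2)²·Q = [[8,5],[5,3]]
Q^10 = (Q^5)² = [[89,55],[55,34]]
Q^20 = (Q^10)² = [[434,195],[195,239]]
Q^40 = (Q^20)² = [[373,492],[492,538]]
Q^80 = (Q^40)² = [[133,138],[138,652]]
Q^161 = (Q^80)²·Q = [[523,598],[598,582]]
F_161 mod 657 = Q^161[0][1] = 598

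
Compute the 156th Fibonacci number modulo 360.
72

Matrix identity: Q^n = [[F_(n+1), F_n], [F_n, F_(n-1)]] with Q = [[1,1],[1,0]].
n = 156 = 10011100₂. Square-and-multiply, entries mod 360:
Q^1 = [[1,1],[1,0]]
Q^2 = (Q^1)² = [[2,1],[1,1]]
Q^4 = (Q^2)² = [[5,3],[3,2]]
Q^9 = (Q^4)²·Q = [[55,34],[34,21]]
Q^19 = (Q^9)²·Q = [[285,221],[221,64]]
Q^39 = (Q^19)²·Q = [[195,106],[106,89]]
Q^78 = (Q^39)² = [[301,224],[224,77]]
Q^156 = (Q^78)² = [[17,72],[72,305]]
F_156 mod 360 = Q^156[0][1] = 72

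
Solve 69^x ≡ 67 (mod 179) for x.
78

Baby-step giant-step with step n = ⌈√179⌉ = 14.
Baby steps 69^j mod 179 (j:value) for j=0..13: 0:1, 1:69, 2:107, 3:44, 4:172, 5:54, 6:146, 7:50, 8:49, 9:159, 10:52, 11:8, 12:15, 13:140.
Giant-step multiplier: 69^(-14) ≡ 69^(178-14) = 69^164 ≡ 149 (mod 179).
Giant steps γ_i = 67·149^i mod 179: γ_0=67, γ_1=138, γ_2=156, γ_3=153, γ_4=64, γ_5=49 (in table at j=8).
x = i·n + j = 5·14 + 8 = 78.
Check: 69^78 ≡ 67 (mod 179).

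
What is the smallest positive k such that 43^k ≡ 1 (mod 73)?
24

73 is prime, so ord(43) divides φ(73) = 72.
Divisors of 72: 1, 2, 3, 4, 6, 8, 9, 12, 18, 24, 36, 72.
Repeated squaring: 43^1 ≡ 43, 43^2 ≡ 24, 43^4 ≡ 65, 43^8 ≡ 64, 43^16 ≡ 8, 43^32 ≡ 64, 43^64 ≡ 8 (mod 73).
Test 43^d mod 73 for each divisor d in increasing order:
43^1 ≡ 43
43^2 ≡ 24
43^3 = 43^2·43^1 ≡ 10
43^4 ≡ 65
43^6 = 43^4·43^2 ≡ 27
43^8 ≡ 64
43^9 = 43^8·43^1 ≡ 51
43^12 = 43^8·43^4 ≡ 72
43^18 = 43^16·43^2 ≡ 46
43^24 = 43^16·43^8 ≡ 1  ← first divisor giving 1
The order is 24.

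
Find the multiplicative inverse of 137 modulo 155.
43

gcd(137, 155) = 1, so the inverse exists.
Extended Euclidean algorithm on (155, 137):
155 = 1 × 137 + 18  ⟹  18 = (1)·155 + (-1)·137
137 = 7 × 18 + 11  ⟹  11 = (-7)·155 + (8)·137
18 = 1 × 11 + 7  ⟹  7 = (8)·155 + (-9)·137
11 = 1 × 7 + 4  ⟹  4 = (-15)·155 + (17)·137
7 = 1 × 4 + 3  ⟹  3 = (23)·155 + (-26)·137
4 = 1 × 3 + 1  ⟹  1 = (-38)·155 + (43)·137
So (43)·137 ≡ 1 (mod 155), i.e. 137^(-1) ≡ 43 (mod 155).
Check: 137 × 43 = 5891 ≡ 1 (mod 155)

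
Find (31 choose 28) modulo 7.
1

Using Lucas' theorem:
Write n=31 and k=28 in base 7:
n in base 7: [4, 3]
k in base 7: [4, 0]
C(31,28) mod 7 = ∏ C(n_i, k_i) mod 7
Digit binomials (mod 7): C(4,4) = 1; C(3,0) = 1
Product: 1 × 1 = 1 ≡ 1 (mod 7)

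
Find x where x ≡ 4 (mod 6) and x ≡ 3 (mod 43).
46

Using Chinese Remainder Theorem:
M = 6 × 43 = 258
M1 = 43, M2 = 6
y1 = 43^(-1) mod 6 = 1
y2 = 6^(-1) mod 43 = 36
x = (4×43×1 + 3×6×36) mod 258 = 46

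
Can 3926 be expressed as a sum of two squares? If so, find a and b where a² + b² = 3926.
Not possible

Factorization: 3926 = 2 × 13 × 151
By Fermat: n is sum of two squares iff every prime p ≡ 3 (mod 4) appears to even power.
Prime(s) ≡ 3 (mod 4) with odd exponent: [(151, 1)]
Therefore 3926 cannot be expressed as a² + b².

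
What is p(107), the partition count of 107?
431149389

p(n) counts ways to write n as a sum of positive integers (order ignored).
Euler's pentagonal recurrence: p(k) = p(k-1) + p(k-2) - p(k-5) - p(k-7) + p(k-12) + p(k-15) - ... (offsets j(3j∓1)/2, signs ++--, p(0)=1, p(<0)=0).
DP table for k = 0..106: p(0)=1, p(1)=1, p(2)=2, p(3)=3, p(4)=5, p(5)=7, p(6)=11, p(7)=15, p(8)=22, p(9)=30, p(10)=42, p(11)=56, p(12)=77, p(13)=101, p(14)=135, p(15)=176, p(16)=231, p(17)=297, p(18)=385, p(19)=490, p(20)=627, p(21)=792, p(22)=1002, p(23)=1255, p(24)=1575, p(25)=1958, p(26)=2436, p(27)=3010, p(28)=3718, p(29)=4565, p(30)=5604, p(31)=6842, p(32)=8349, p(33)=10143, p(34)=12310, p(35)=14883, p(36)=17977, p(37)=21637, p(38)=26015, p(39)=31185, p(40)=37338, p(41)=44583, p(42)=53174, p(43)=63261, p(44)=75175, p(45)=89134, p(46)=105558, p(47)=124754, p(48)=147273, p(49)=173525, p(50)=204226, p(51)=239943, p(52)=281589, p(53)=329931, p(54)=386155, p(55)=451276, p(56)=526823, p(57)=614154, p(58)=715220, p(59)=831820, p(60)=966467, p(61)=1121505, p(62)=1300156, p(63)=1505499, p(64)=1741630, p(65)=2012558, p(66)=2323520, p(67)=2679689, p(68)=3087735, p(69)=3554345, p(70)=4087968, p(71)=4697205, p(72)=5392783, p(73)=6185689, p(74)=7089500, p(75)=8118264, p(76)=9289091, p(77)=10619863, p(78)=12132164, p(79)=13848650, p(80)=15796476, p(81)=18004327, p(82)=20506255, p(83)=23338469, p(84)=26543660, p(85)=30167357, p(86)=34262962, p(87)=38887673, p(88)=44108109, p(89)=49995925, p(90)=56634173, p(91)=64112359, p(92)=72533807, p(93)=82010177, p(94)=92669720, p(95)=104651419, p(96)=118114304, p(97)=133230930, p(98)=150198136, p(99)=169229875, p(100)=190569292, p(101)=214481126, p(102)=241265379, p(103)=271248950, p(104)=304801365, p(105)=342325709, p(106)=384276336.
Final step: p(107) = p(106) + p(105) - p(102) - p(100) + p(95) + p(92) - p(85) - p(81) + p(72) + p(67) - p(56) - p(50) + p(37) + p(30) - p(15) - p(7)
= 384276336 + 342325709 - 241265379 - 190569292 + 104651419 + 72533807 - 30167357 - 18004327 + 5392783 + 2679689 - 526823 - 204226 + 21637 + 5604 - 176 - 15
= 431149389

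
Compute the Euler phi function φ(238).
96

238 = 2 × 7 × 17
φ(n) = n × ∏(1 - 1/p) for each prime p dividing n
φ(238) = 238 × (1 - 1/2) × (1 - 1/7) × (1 - 1/17) = 96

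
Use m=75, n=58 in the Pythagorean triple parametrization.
(2261, 8700, 8989)

Euclid's formula: a = m² - n², b = 2mn, c = m² + n²
m = 75, n = 58
a = 75² - 58² = 5625 - 3364 = 2261
b = 2 × 75 × 58 = 8700
c = 75² + 58² = 5625 + 3364 = 8989
Verification: 2261² + 8700² = 5112121 + 75690000 = 80802121 = 8989² ✓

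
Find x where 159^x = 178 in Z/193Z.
149

Baby-step giant-step with step n = ⌈√193⌉ = 14.
Baby steps 159^j mod 193 (j:value) for j=0..13: 0:1, 1:159, 2:191, 3:68, 4:4, 5:57, 6:185, 7:79, 8:16, 9:35, 10:161, 11:123, 12:64, 13:140.
Giant-step multiplier: 159^(-14) ≡ 159^(192-14) = 159^178 ≡ 98 (mod 193).
Giant steps γ_i = 178·98^i mod 193: γ_0=178, γ_1=74, γ_2=111, γ_3=70, γ_4=105, γ_5=61, γ_6=188, γ_7=89, γ_8=37, γ_9=152, γ_10=35 (in table at j=9).
x = i·n + j = 10·14 + 9 = 149.
Check: 159^149 ≡ 178 (mod 193).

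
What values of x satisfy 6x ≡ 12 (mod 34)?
x ≡ 2 (mod 17)

gcd(6, 34) = 2, which divides 12, so solutions exist.
Divide through by 2: 3x ≡ 6 (mod 17).
Find 3^(-1) mod 17 by the extended Euclidean algorithm:
17 = 5 × 3 + 2  ⟹  2 = (1)·17 + (-5)·3
3 = 1 × 2 + 1  ⟹  1 = (-1)·17 + (6)·3
So (6)·3 ≡ 1 (mod 17), i.e. 3^(-1) ≡ 6 (mod 17).
x ≡ 6 × 6 = 36 ≡ 2 (mod 17).
Check: 6 × 2 = 12 ≡ 12 (mod 34).
x ≡ 2 (mod 17), giving 2 solutions mod 34.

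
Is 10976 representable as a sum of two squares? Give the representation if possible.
Not possible

Factorization: 10976 = 2^5 × 7^3
By Fermat: n is sum of two squares iff every prime p ≡ 3 (mod 4) appears to even power.
Prime(s) ≡ 3 (mod 4) with odd exponent: [(7, 3)]
Therefore 10976 cannot be expressed as a² + b².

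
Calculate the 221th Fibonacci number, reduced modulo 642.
5

Matrix identity: Q^n = [[F_(n+1), F_n], [F_n, F_(n-1)]] with Q = [[1,1],[1,0]].
n = 221 = 11011101₂. Square-and-multiply, entries mod 642:
Q^1 = [[1,1],[1,0]]
Q^3 = (Q^1)²·Q = [[3,2],[2,1]]
Q^6 = (Q^3)² = [[13,8],[8,5]]
Q^13 = (Q^6)²·Q = [[377,233],[233,144]]
Q^27 = (Q^13)²·Q = [[21,608],[608,55]]
Q^55 = (Q^27)²·Q = [[297,313],[313,626]]
Q^110 = (Q^55)² = [[640,641],[641,641]]
Q^221 = (Q^110)²·Q = [[8,5],[5,3]]
F_221 mod 642 = Q^221[0][1] = 5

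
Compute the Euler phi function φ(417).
276

417 = 3 × 139
φ(n) = n × ∏(1 - 1/p) for each prime p dividing n
φ(417) = 417 × (1 - 1/3) × (1 - 1/139) = 276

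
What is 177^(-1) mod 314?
55

gcd(177, 314) = 1, so the inverse exists.
Extended Euclidean algorithm on (314, 177):
314 = 1 × 177 + 137  ⟹  137 = (1)·314 + (-1)·177
177 = 1 × 137 + 40  ⟹  40 = (-1)·314 + (2)·177
137 = 3 × 40 + 17  ⟹  17 = (4)·314 + (-7)·177
40 = 2 × 17 + 6  ⟹  6 = (-9)·314 + (16)·177
17 = 2 × 6 + 5  ⟹  5 = (22)·314 + (-39)·177
6 = 1 × 5 + 1  ⟹  1 = (-31)·314 + (55)·177
So (55)·177 ≡ 1 (mod 314), i.e. 177^(-1) ≡ 55 (mod 314).
Check: 177 × 55 = 9735 ≡ 1 (mod 314)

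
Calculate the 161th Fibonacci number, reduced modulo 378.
85

Matrix identity: Q^n = [[F_(n+1), F_n], [F_n, F_(n-1)]] with Q = [[1,1],[1,0]].
n = 161 = 10100001₂. Square-and-multiply, entries mod 378:
Q^1 = [[1,1],[1,0]]
Q^2 = (Q^1)² = [[2,1],[1,1]]
Q^5 = (Q^2)²·Q = [[8,5],[5,3]]
Q^10 = (Q^5)² = [[89,55],[55,34]]
Q^20 = (Q^10)² = [[362,339],[339,23]]
Q^40 = (Q^20)² = [[265,105],[105,160]]
Q^80 = (Q^40)² = [[358,21],[21,337]]
Q^161 = (Q^80)²·Q = [[316,85],[85,231]]
F_161 mod 378 = Q^161[0][1] = 85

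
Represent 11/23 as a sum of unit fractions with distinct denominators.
1/3 + 1/7 + 1/483

Greedy algorithm:
11/23: ceiling(23/11) = 3, use 1/3
10/69: ceiling(69/10) = 7, use 1/7
1/483: ceiling(483/1) = 483, use 1/483
Result: 11/23 = 1/3 + 1/7 + 1/483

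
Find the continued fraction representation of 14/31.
[0; 2, 4, 1, 2]

Euclidean algorithm steps:
14 = 0 × 31 + 14
31 = 2 × 14 + 3
14 = 4 × 3 + 2
3 = 1 × 2 + 1
2 = 2 × 1 + 0
Continued fraction: [0; 2, 4, 1, 2]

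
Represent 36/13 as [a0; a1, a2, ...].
[2; 1, 3, 3]

Euclidean algorithm steps:
36 = 2 × 13 + 10
13 = 1 × 10 + 3
10 = 3 × 3 + 1
3 = 3 × 1 + 0
Continued fraction: [2; 1, 3, 3]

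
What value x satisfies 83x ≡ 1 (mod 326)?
55

gcd(83, 326) = 1, so the inverse exists.
Extended Euclidean algorithm on (326, 83):
326 = 3 × 83 + 77  ⟹  77 = (1)·326 + (-3)·83
83 = 1 × 77 + 6  ⟹  6 = (-1)·326 + (4)·83
77 = 12 × 6 + 5  ⟹  5 = (13)·326 + (-51)·83
6 = 1 × 5 + 1  ⟹  1 = (-14)·326 + (55)·83
So (55)·83 ≡ 1 (mod 326), i.e. 83^(-1) ≡ 55 (mod 326).
Check: 83 × 55 = 4565 ≡ 1 (mod 326)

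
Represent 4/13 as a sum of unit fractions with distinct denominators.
1/4 + 1/18 + 1/468

Greedy algorithm:
4/13: ceiling(13/4) = 4, use 1/4
3/52: ceiling(52/3) = 18, use 1/18
1/468: ceiling(468/1) = 468, use 1/468
Result: 4/13 = 1/4 + 1/18 + 1/468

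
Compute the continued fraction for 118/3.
[39; 3]

Euclidean algorithm steps:
118 = 39 × 3 + 1
3 = 3 × 1 + 0
Continued fraction: [39; 3]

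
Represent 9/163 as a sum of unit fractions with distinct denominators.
1/19 + 1/388 + 1/171663 + 1/41255288134 + 1/4254996997507147716756

Greedy algorithm:
9/163: ceiling(163/9) = 19, use 1/19
8/3097: ceiling(3097/8) = 388, use 1/388
7/1201636: ceiling(1201636/7) = 171663, use 1/171663
5/206276440668: ceiling(206276440668/5) = 41255288134, use 1/41255288134
1/4254996997507147716756: ceiling(4254996997507147716756/1) = 4254996997507147716756, use 1/4254996997507147716756
Result: 9/163 = 1/19 + 1/388 + 1/171663 + 1/41255288134 + 1/4254996997507147716756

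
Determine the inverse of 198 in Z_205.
117

gcd(198, 205) = 1, so the inverse exists.
Extended Euclidean algorithm on (205, 198):
205 = 1 × 198 + 7  ⟹  7 = (1)·205 + (-1)·198
198 = 28 × 7 + 2  ⟹  2 = (-28)·205 + (29)·198
7 = 3 × 2 + 1  ⟹  1 = (85)·205 + (-88)·198
So (-88)·198 ≡ 1 (mod 205), i.e. 198^(-1) ≡ -88 ≡ 117 (mod 205).
Check: 198 × 117 = 23166 ≡ 1 (mod 205)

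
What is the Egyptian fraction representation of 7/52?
1/8 + 1/104

Greedy algorithm:
7/52: ceiling(52/7) = 8, use 1/8
1/104: ceiling(104/1) = 104, use 1/104
Result: 7/52 = 1/8 + 1/104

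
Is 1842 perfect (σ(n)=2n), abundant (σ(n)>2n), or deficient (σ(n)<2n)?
abundant

Proper divisors of 1842: sum = 1 + 2 + 3 + 6 + 307 + 614 + 921 = 1854
Since 1854 > 1842, 1842 is abundant.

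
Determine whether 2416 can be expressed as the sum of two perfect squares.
Not possible

Factorization: 2416 = 2^4 × 151
By Fermat: n is sum of two squares iff every prime p ≡ 3 (mod 4) appears to even power.
Prime(s) ≡ 3 (mod 4) with odd exponent: [(151, 1)]
Therefore 2416 cannot be expressed as a² + b².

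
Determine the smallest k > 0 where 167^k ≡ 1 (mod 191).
190

191 is prime, so ord(167) divides φ(191) = 190.
Divisors of 190: 1, 2, 5, 10, 19, 38, 95, 190.
Repeated squaring: 167^1 ≡ 167, 167^2 ≡ 3, 167^4 ≡ 9, 167^8 ≡ 81, 167^16 ≡ 67, 167^32 ≡ 96, 167^64 ≡ 48, 167^128 ≡ 12 (mod 191).
Test 167^d mod 191 for each divisor d in increasing order:
167^1 ≡ 167
167^2 ≡ 3
167^5 = 167^4·167^1 ≡ 166
167^10 = 167^8·167^2 ≡ 52
167^19 = 167^16·167^2·167^1 ≡ 142
167^38 = 167^32·167^4·167^2 ≡ 109
167^95 = 167^64·167^16·167^8·167^4·167^2·167^1 ≡ 190
167^190 = 167^128·167^32·167^16·167^8·167^4·167^2 ≡ 1  ← first divisor giving 1
The order is 190.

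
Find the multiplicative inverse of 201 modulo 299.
180

gcd(201, 299) = 1, so the inverse exists.
Extended Euclidean algorithm on (299, 201):
299 = 1 × 201 + 98  ⟹  98 = (1)·299 + (-1)·201
201 = 2 × 98 + 5  ⟹  5 = (-2)·299 + (3)·201
98 = 19 × 5 + 3  ⟹  3 = (39)·299 + (-58)·201
5 = 1 × 3 + 2  ⟹  2 = (-41)·299 + (61)·201
3 = 1 × 2 + 1  ⟹  1 = (80)·299 + (-119)·201
So (-119)·201 ≡ 1 (mod 299), i.e. 201^(-1) ≡ -119 ≡ 180 (mod 299).
Check: 201 × 180 = 36180 ≡ 1 (mod 299)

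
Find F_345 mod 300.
70

Matrix identity: Q^n = [[F_(n+1), F_n], [F_n, F_(n-1)]] with Q = [[1,1],[1,0]].
n = 345 = 101011001₂. Square-and-multiply, entries mod 300:
Q^1 = [[1,1],[1,0]]
Q^2 = (Q^1)² = [[2,1],[1,1]]
Q^5 = (Q^2)²·Q = [[8,5],[5,3]]
Q^10 = (Q^5)² = [[89,55],[55,34]]
Q^21 = (Q^10)²·Q = [[11,146],[146,165]]
Q^43 = (Q^21)²·Q = [[33,137],[137,196]]
Q^86 = (Q^43)² = [[58,173],[173,185]]
Q^172 = (Q^86)² = [[293,39],[39,254]]
Q^345 = (Q^172)²·Q = [[103,70],[70,33]]
F_345 mod 300 = Q^345[0][1] = 70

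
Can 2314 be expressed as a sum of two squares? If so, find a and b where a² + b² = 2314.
17² + 45² (a=17, b=45)

Factorization: 2314 = 2 × 13 × 89
By Fermat: n is sum of two squares iff every prime p ≡ 3 (mod 4) appears to even power.
All primes ≡ 3 (mod 4) appear to even power.
Search a = 0, 1, 2, … for 2314 - a² a perfect square: first hit at a = 17: 2314 - 289 = 2025 = 45².
2314 = 17² + 45² = 289 + 2025 ✓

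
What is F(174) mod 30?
2

Matrix identity: Q^n = [[F_(n+1), F_n], [F_n, F_(n-1)]] with Q = [[1,1],[1,0]].
n = 174 = 10101110₂. Square-and-multiply, entries mod 30:
Q^1 = [[1,1],[1,0]]
Q^2 = (Q^1)² = [[2,1],[1,1]]
Q^5 = (Q^2)²·Q = [[8,5],[5,3]]
Q^10 = (Q^5)² = [[29,25],[25,4]]
Q^21 = (Q^10)²·Q = [[11,26],[26,15]]
Q^43 = (Q^21)²·Q = [[3,17],[17,16]]
Q^87 = (Q^43)²·Q = [[21,28],[28,23]]
Q^174 = (Q^87)² = [[25,2],[2,23]]
F_174 mod 30 = Q^174[0][1] = 2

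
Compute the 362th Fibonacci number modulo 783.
28

Matrix identity: Q^n = [[F_(n+1), F_n], [F_n, F_(n-1)]] with Q = [[1,1],[1,0]].
n = 362 = 101101010₂. Square-and-multiply, entries mod 783:
Q^1 = [[1,1],[1,0]]
Q^2 = (Q^1)² = [[2,1],[1,1]]
Q^5 = (Q^2)²·Q = [[8,5],[5,3]]
Q^11 = (Q^5)²·Q = [[144,89],[89,55]]
Q^22 = (Q^11)² = [[469,485],[485,767]]
Q^45 = (Q^22)²·Q = [[728,263],[263,465]]
Q^90 = (Q^45)² = [[158,559],[559,382]]
Q^181 = (Q^90)²·Q = [[377,755],[755,405]]
Q^362 = (Q^181)² = [[407,28],[28,379]]
F_362 mod 783 = Q^362[0][1] = 28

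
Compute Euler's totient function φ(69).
44

69 = 3 × 23
φ(n) = n × ∏(1 - 1/p) for each prime p dividing n
φ(69) = 69 × (1 - 1/3) × (1 - 1/23) = 44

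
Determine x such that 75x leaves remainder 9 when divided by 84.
x ≡ 27 (mod 28)

gcd(75, 84) = 3, which divides 9, so solutions exist.
Divide through by 3: 25x ≡ 3 (mod 28).
Find 25^(-1) mod 28 by the extended Euclidean algorithm:
28 = 1 × 25 + 3  ⟹  3 = (1)·28 + (-1)·25
25 = 8 × 3 + 1  ⟹  1 = (-8)·28 + (9)·25
So (9)·25 ≡ 1 (mod 28), i.e. 25^(-1) ≡ 9 (mod 28).
x ≡ 9 × 3 = 27 ≡ 27 (mod 28).
Check: 75 × 27 = 2025 ≡ 9 (mod 84).
x ≡ 27 (mod 28), giving 3 solutions mod 84.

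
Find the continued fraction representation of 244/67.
[3; 1, 1, 1, 3, 1, 4]

Euclidean algorithm steps:
244 = 3 × 67 + 43
67 = 1 × 43 + 24
43 = 1 × 24 + 19
24 = 1 × 19 + 5
19 = 3 × 5 + 4
5 = 1 × 4 + 1
4 = 4 × 1 + 0
Continued fraction: [3; 1, 1, 1, 3, 1, 4]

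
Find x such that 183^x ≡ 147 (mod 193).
140

Baby-step giant-step with step n = ⌈√193⌉ = 14.
Baby steps 183^j mod 193 (j:value) for j=0..13: 0:1, 1:183, 2:100, 3:158, 4:157, 5:167, 6:67, 7:102, 8:138, 9:164, 10:97, 11:188, 12:50, 13:79.
Giant-step multiplier: 183^(-14) ≡ 183^(192-14) = 183^178 ≡ 75 (mod 193).
Giant steps γ_i = 147·75^i mod 193: γ_0=147, γ_1=24, γ_2=63, γ_3=93, γ_4=27, γ_5=95, γ_6=177, γ_7=151, γ_8=131, γ_9=175, γ_10=1 (in table at j=0).
x = i·n + j = 10·14 + 0 = 140.
Check: 183^140 ≡ 147 (mod 193).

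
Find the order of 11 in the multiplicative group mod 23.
22

23 is prime, so ord(11) divides φ(23) = 22.
Divisors of 22: 1, 2, 11, 22.
Repeated squaring: 11^1 ≡ 11, 11^2 ≡ 6, 11^4 ≡ 13, 11^8 ≡ 8, 11^16 ≡ 18 (mod 23).
Test 11^d mod 23 for each divisor d in increasing order:
11^1 ≡ 11
11^2 ≡ 6
11^11 = 11^8·11^2·11^1 ≡ 22
11^22 = 11^16·11^4·11^2 ≡ 1  ← first divisor giving 1
The order is 22.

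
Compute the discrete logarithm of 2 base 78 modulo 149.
21

Baby-step giant-step with step n = ⌈√149⌉ = 13.
Baby steps 78^j mod 149 (j:value) for j=0..12: 0:1, 1:78, 2:124, 3:136, 4:29, 5:27, 6:20, 7:70, 8:96, 9:38, 10:133, 11:93, 12:102.
Giant-step multiplier: 78^(-13) ≡ 78^(148-13) = 78^135 ≡ 48 (mod 149).
Giant steps γ_i = 2·48^i mod 149: γ_0=2, γ_1=96 (in table at j=8).
x = i·n + j = 1·13 + 8 = 21.
Check: 78^21 ≡ 2 (mod 149).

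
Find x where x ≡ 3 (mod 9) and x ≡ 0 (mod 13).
39

Using Chinese Remainder Theorem:
M = 9 × 13 = 117
M1 = 13, M2 = 9
y1 = 13^(-1) mod 9 = 7
y2 = 9^(-1) mod 13 = 3
x = (3×13×7 + 0×9×3) mod 117 = 39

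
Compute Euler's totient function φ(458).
228

458 = 2 × 229
φ(n) = n × ∏(1 - 1/p) for each prime p dividing n
φ(458) = 458 × (1 - 1/2) × (1 - 1/229) = 228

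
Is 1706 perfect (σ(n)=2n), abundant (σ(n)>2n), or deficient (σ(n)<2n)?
deficient

Proper divisors of 1706: sum = 1 + 2 + 853 = 856
Since 856 < 1706, 1706 is deficient.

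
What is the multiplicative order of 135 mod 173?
43

173 is prime, so ord(135) divides φ(173) = 172.
Divisors of 172: 1, 2, 4, 43, 86, 172.
Repeated squaring: 135^1 ≡ 135, 135^2 ≡ 60, 135^4 ≡ 140, 135^8 ≡ 51, 135^16 ≡ 6, 135^32 ≡ 36, 135^64 ≡ 85, 135^128 ≡ 132 (mod 173).
Test 135^d mod 173 for each divisor d in increasing order:
135^1 ≡ 135
135^2 ≡ 60
135^4 ≡ 140
135^43 = 135^32·135^8·135^2·135^1 ≡ 1  ← first divisor giving 1
The order is 43.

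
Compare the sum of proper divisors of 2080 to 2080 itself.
abundant

Proper divisors of 2080: sum = 1 + 2 + 4 + 5 + 8 + 10 + 13 + 16 + ... + 260 + 416 + 520 + 1040 (23 divisors) = 3212
Since 3212 > 2080, 2080 is abundant.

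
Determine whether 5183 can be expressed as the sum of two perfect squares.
Not possible

Factorization: 5183 = 71 × 73
By Fermat: n is sum of two squares iff every prime p ≡ 3 (mod 4) appears to even power.
Prime(s) ≡ 3 (mod 4) with odd exponent: [(71, 1)]
Therefore 5183 cannot be expressed as a² + b².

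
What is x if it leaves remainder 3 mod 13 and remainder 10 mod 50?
510

Using Chinese Remainder Theorem:
M = 13 × 50 = 650
M1 = 50, M2 = 13
y1 = 50^(-1) mod 13 = 6
y2 = 13^(-1) mod 50 = 27
x = (3×50×6 + 10×13×27) mod 650 = 510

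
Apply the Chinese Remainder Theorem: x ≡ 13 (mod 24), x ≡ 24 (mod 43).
325

Using Chinese Remainder Theorem:
M = 24 × 43 = 1032
M1 = 43, M2 = 24
y1 = 43^(-1) mod 24 = 19
y2 = 24^(-1) mod 43 = 9
x = (13×43×19 + 24×24×9) mod 1032 = 325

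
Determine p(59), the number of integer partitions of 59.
831820

p(n) counts ways to write n as a sum of positive integers (order ignored).
Euler's pentagonal recurrence: p(k) = p(k-1) + p(k-2) - p(k-5) - p(k-7) + p(k-12) + p(k-15) - ... (offsets j(3j∓1)/2, signs ++--, p(0)=1, p(<0)=0).
DP table for k = 0..58: p(0)=1, p(1)=1, p(2)=2, p(3)=3, p(4)=5, p(5)=7, p(6)=11, p(7)=15, p(8)=22, p(9)=30, p(10)=42, p(11)=56, p(12)=77, p(13)=101, p(14)=135, p(15)=176, p(16)=231, p(17)=297, p(18)=385, p(19)=490, p(20)=627, p(21)=792, p(22)=1002, p(23)=1255, p(24)=1575, p(25)=1958, p(26)=2436, p(27)=3010, p(28)=3718, p(29)=4565, p(30)=5604, p(31)=6842, p(32)=8349, p(33)=10143, p(34)=12310, p(35)=14883, p(36)=17977, p(37)=21637, p(38)=26015, p(39)=31185, p(40)=37338, p(41)=44583, p(42)=53174, p(43)=63261, p(44)=75175, p(45)=89134, p(46)=105558, p(47)=124754, p(48)=147273, p(49)=173525, p(50)=204226, p(51)=239943, p(52)=281589, p(53)=329931, p(54)=386155, p(55)=451276, p(56)=526823, p(57)=614154, p(58)=715220.
Final step: p(59) = p(58) + p(57) - p(54) - p(52) + p(47) + p(44) - p(37) - p(33) + p(24) + p(19) - p(8) - p(2)
= 715220 + 614154 - 386155 - 281589 + 124754 + 75175 - 21637 - 10143 + 1575 + 490 - 22 - 2
= 831820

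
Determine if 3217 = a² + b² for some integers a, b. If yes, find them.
9² + 56² (a=9, b=56)

Factorization: 3217 = 3217
By Fermat: n is sum of two squares iff every prime p ≡ 3 (mod 4) appears to even power.
All primes ≡ 3 (mod 4) appear to even power.
Search a = 0, 1, 2, … for 3217 - a² a perfect square: first hit at a = 9: 3217 - 81 = 3136 = 56².
3217 = 9² + 56² = 81 + 3136 ✓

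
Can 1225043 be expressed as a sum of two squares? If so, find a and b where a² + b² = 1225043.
Not possible

Factorization: 1225043 = 107^3
By Fermat: n is sum of two squares iff every prime p ≡ 3 (mod 4) appears to even power.
Prime(s) ≡ 3 (mod 4) with odd exponent: [(107, 3)]
Therefore 1225043 cannot be expressed as a² + b².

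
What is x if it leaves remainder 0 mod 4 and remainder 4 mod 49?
4

Using Chinese Remainder Theorem:
M = 4 × 49 = 196
M1 = 49, M2 = 4
y1 = 49^(-1) mod 4 = 1
y2 = 4^(-1) mod 49 = 37
x = (0×49×1 + 4×4×37) mod 196 = 4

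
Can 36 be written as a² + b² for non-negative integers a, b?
0² + 6² (a=0, b=6)

Factorization: 36 = 2^2 × 3^2
By Fermat: n is sum of two squares iff every prime p ≡ 3 (mod 4) appears to even power.
All primes ≡ 3 (mod 4) appear to even power.
Search a = 0, 1, 2, … for 36 - a² a perfect square: first hit at a = 0: 36 - 0 = 36 = 6².
36 = 0² + 6² = 0 + 36 ✓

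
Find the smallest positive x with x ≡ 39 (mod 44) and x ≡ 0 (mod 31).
1271

Using Chinese Remainder Theorem:
M = 44 × 31 = 1364
M1 = 31, M2 = 44
y1 = 31^(-1) mod 44 = 27
y2 = 44^(-1) mod 31 = 12
x = (39×31×27 + 0×44×12) mod 1364 = 1271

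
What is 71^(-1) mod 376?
143

gcd(71, 376) = 1, so the inverse exists.
Extended Euclidean algorithm on (376, 71):
376 = 5 × 71 + 21  ⟹  21 = (1)·376 + (-5)·71
71 = 3 × 21 + 8  ⟹  8 = (-3)·376 + (16)·71
21 = 2 × 8 + 5  ⟹  5 = (7)·376 + (-37)·71
8 = 1 × 5 + 3  ⟹  3 = (-10)·376 + (53)·71
5 = 1 × 3 + 2  ⟹  2 = (17)·376 + (-90)·71
3 = 1 × 2 + 1  ⟹  1 = (-27)·376 + (143)·71
So (143)·71 ≡ 1 (mod 376), i.e. 71^(-1) ≡ 143 (mod 376).
Check: 71 × 143 = 10153 ≡ 1 (mod 376)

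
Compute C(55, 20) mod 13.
0

Using Lucas' theorem:
Write n=55 and k=20 in base 13:
n in base 13: [4, 3]
k in base 13: [1, 7]
C(55,20) mod 13 = ∏ C(n_i, k_i) mod 13
Digit binomials (mod 13): C(4,1) = 4; C(3,7) = 0 (k_i > n_i)
Product: 4 × 0 = 0 ≡ 0 (mod 13)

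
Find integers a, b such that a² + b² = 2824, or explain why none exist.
18² + 50² (a=18, b=50)

Factorization: 2824 = 2^3 × 353
By Fermat: n is sum of two squares iff every prime p ≡ 3 (mod 4) appears to even power.
All primes ≡ 3 (mod 4) appear to even power.
Search a = 0, 1, 2, … for 2824 - a² a perfect square: first hit at a = 18: 2824 - 324 = 2500 = 50².
2824 = 18² + 50² = 324 + 2500 ✓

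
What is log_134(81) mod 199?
46

Baby-step giant-step with step n = ⌈√199⌉ = 15.
Baby steps 134^j mod 199 (j:value) for j=0..14: 0:1, 1:134, 2:46, 3:194, 4:126, 5:168, 6:25, 7:166, 8:155, 9:74, 10:165, 11:21, 12:28, 13:170, 14:94.
Giant-step multiplier: 134^(-15) ≡ 134^(198-15) = 134^183 ≡ 27 (mod 199).
Giant steps γ_i = 81·27^i mod 199: γ_0=81, γ_1=197, γ_2=145, γ_3=134 (in table at j=1).
x = i·n + j = 3·15 + 1 = 46.
Check: 134^46 ≡ 81 (mod 199).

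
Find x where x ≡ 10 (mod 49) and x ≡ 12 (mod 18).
696

Using Chinese Remainder Theorem:
M = 49 × 18 = 882
M1 = 18, M2 = 49
y1 = 18^(-1) mod 49 = 30
y2 = 49^(-1) mod 18 = 7
x = (10×18×30 + 12×49×7) mod 882 = 696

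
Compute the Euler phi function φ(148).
72

148 = 2^2 × 37
φ(n) = n × ∏(1 - 1/p) for each prime p dividing n
φ(148) = 148 × (1 - 1/2) × (1 - 1/37) = 72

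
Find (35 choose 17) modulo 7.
0

Using Lucas' theorem:
Write n=35 and k=17 in base 7:
n in base 7: [5, 0]
k in base 7: [2, 3]
C(35,17) mod 7 = ∏ C(n_i, k_i) mod 7
Digit binomials (mod 7): C(5,2) = 10 ≡ 3; C(0,3) = 0 (k_i > n_i)
Product: 3 × 0 = 0 ≡ 0 (mod 7)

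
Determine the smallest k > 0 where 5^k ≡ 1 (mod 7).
6

7 is prime, so ord(5) divides φ(7) = 6.
Divisors of 6: 1, 2, 3, 6.
Repeated squaring: 5^1 ≡ 5, 5^2 ≡ 4, 5^4 ≡ 2 (mod 7).
Test 5^d mod 7 for each divisor d in increasing order:
5^1 ≡ 5
5^2 ≡ 4
5^3 = 5^2·5^1 ≡ 6
5^6 = 5^4·5^2 ≡ 1  ← first divisor giving 1
The order is 6.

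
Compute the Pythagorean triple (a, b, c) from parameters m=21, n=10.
(341, 420, 541)

Euclid's formula: a = m² - n², b = 2mn, c = m² + n²
m = 21, n = 10
a = 21² - 10² = 441 - 100 = 341
b = 2 × 21 × 10 = 420
c = 21² + 10² = 441 + 100 = 541
Verification: 341² + 420² = 116281 + 176400 = 292681 = 541² ✓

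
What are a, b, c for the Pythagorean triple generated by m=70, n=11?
(4779, 1540, 5021)

Euclid's formula: a = m² - n², b = 2mn, c = m² + n²
m = 70, n = 11
a = 70² - 11² = 4900 - 121 = 4779
b = 2 × 70 × 11 = 1540
c = 70² + 11² = 4900 + 121 = 5021
Verification: 4779² + 1540² = 22838841 + 2371600 = 25210441 = 5021² ✓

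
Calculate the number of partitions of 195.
2580840212973

p(n) counts ways to write n as a sum of positive integers (order ignored).
Euler's pentagonal recurrence: p(k) = p(k-1) + p(k-2) - p(k-5) - p(k-7) + p(k-12) + p(k-15) - ... (offsets j(3j∓1)/2, signs ++--, p(0)=1, p(<0)=0).
DP table for k = 0..194: p(0)=1, p(1)=1, p(2)=2, p(3)=3, p(4)=5, p(5)=7, p(6)=11, p(7)=15, p(8)=22, p(9)=30, p(10)=42, p(11)=56, p(12)=77, p(13)=101, p(14)=135, p(15)=176, p(16)=231, p(17)=297, p(18)=385, p(19)=490, p(20)=627, p(21)=792, p(22)=1002, p(23)=1255, p(24)=1575, p(25)=1958, p(26)=2436, p(27)=3010, p(28)=3718, p(29)=4565, p(30)=5604, p(31)=6842, p(32)=8349, p(33)=10143, p(34)=12310, p(35)=14883, p(36)=17977, p(37)=21637, p(38)=26015, p(39)=31185, p(40)=37338, p(41)=44583, p(42)=53174, p(43)=63261, p(44)=75175, p(45)=89134, p(46)=105558, p(47)=124754, p(48)=147273, p(49)=173525, p(50)=204226, p(51)=239943, p(52)=281589, p(53)=329931, p(54)=386155, p(55)=451276, p(56)=526823, p(57)=614154, p(58)=715220, p(59)=831820, p(60)=966467, p(61)=1121505, p(62)=1300156, p(63)=1505499, p(64)=1741630, p(65)=2012558, p(66)=2323520, p(67)=2679689, p(68)=3087735, p(69)=3554345, p(70)=4087968, p(71)=4697205, p(72)=5392783, p(73)=6185689, p(74)=7089500, p(75)=8118264, p(76)=9289091, p(77)=10619863, p(78)=12132164, p(79)=13848650, p(80)=15796476, p(81)=18004327, p(82)=20506255, p(83)=23338469, p(84)=26543660, p(85)=30167357, p(86)=34262962, p(87)=38887673, p(88)=44108109, p(89)=49995925, p(90)=56634173, p(91)=64112359, p(92)=72533807, p(93)=82010177, p(94)=92669720, p(95)=104651419, p(96)=118114304, p(97)=133230930, p(98)=150198136, p(99)=169229875, p(100)=190569292, p(101)=214481126, p(102)=241265379, p(103)=271248950, p(104)=304801365, p(105)=342325709, p(106)=384276336, p(107)=431149389, p(108)=483502844, p(109)=541946240, p(110)=607163746, p(111)=679903203, p(112)=761002156, p(113)=851376628, p(114)=952050665, p(115)=1064144451, p(116)=1188908248, p(117)=1327710076, p(118)=1482074143, p(119)=1653668665, p(120)=1844349560, p(121)=2056148051, p(122)=2291320912, p(123)=2552338241, p(124)=2841940500, p(125)=3163127352, p(126)=3519222692, p(127)=3913864295, p(128)=4351078600, p(129)=4835271870, p(130)=5371315400, p(131)=5964539504, p(132)=6620830889, p(133)=7346629512, p(134)=8149040695, p(135)=9035836076, p(136)=10015581680, p(137)=11097645016, p(138)=12292341831, p(139)=13610949895, p(140)=15065878135, p(141)=16670689208, p(142)=18440293320, p(143)=20390982757, p(144)=22540654445, p(145)=24908858009, p(146)=27517052599, p(147)=30388671978, p(148)=33549419497, p(149)=37027355200, p(150)=40853235313, p(151)=45060624582, p(152)=49686288421, p(153)=54770336324, p(154)=60356673280, p(155)=66493182097, p(156)=73232243759, p(157)=80630964769, p(158)=88751778802, p(159)=97662728555, p(160)=107438159466, p(161)=118159068427, p(162)=129913904637, p(163)=142798995930, p(164)=156919475295, p(165)=172389800255, p(166)=189334822579, p(167)=207890420102, p(168)=228204732751, p(169)=250438925115, p(170)=274768617130, p(171)=301384802048, p(172)=330495499613, p(173)=362326859895, p(174)=397125074750, p(175)=435157697830, p(176)=476715857290, p(177)=522115831195, p(178)=571701605655, p(179)=625846753120, p(180)=684957390936, p(181)=749474411781, p(182)=819876908323, p(183)=896684817527, p(184)=980462880430, p(185)=1071823774337, p(186)=1171432692373, p(187)=1280011042268, p(188)=1398341745571, p(189)=1527273599625, p(190)=1667727404093, p(191)=1820701100652, p(192)=1987276856363, p(193)=2168627105469, p(194)=2366022741845.
Final step: p(195) = p(194) + p(193) - p(190) - p(188) + p(183) + p(180) - p(173) - p(169) + p(160) + p(155) - p(144) - p(138) + p(125) + p(118) - p(103) - p(95) + p(78) + p(69) - p(50) - p(40) + p(19) + p(8)
= 2366022741845 + 2168627105469 - 1667727404093 - 1398341745571 + 896684817527 + 684957390936 - 362326859895 - 250438925115 + 107438159466 + 66493182097 - 22540654445 - 12292341831 + 3163127352 + 1482074143 - 271248950 - 104651419 + 12132164 + 3554345 - 204226 - 37338 + 490 + 22
= 2580840212973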